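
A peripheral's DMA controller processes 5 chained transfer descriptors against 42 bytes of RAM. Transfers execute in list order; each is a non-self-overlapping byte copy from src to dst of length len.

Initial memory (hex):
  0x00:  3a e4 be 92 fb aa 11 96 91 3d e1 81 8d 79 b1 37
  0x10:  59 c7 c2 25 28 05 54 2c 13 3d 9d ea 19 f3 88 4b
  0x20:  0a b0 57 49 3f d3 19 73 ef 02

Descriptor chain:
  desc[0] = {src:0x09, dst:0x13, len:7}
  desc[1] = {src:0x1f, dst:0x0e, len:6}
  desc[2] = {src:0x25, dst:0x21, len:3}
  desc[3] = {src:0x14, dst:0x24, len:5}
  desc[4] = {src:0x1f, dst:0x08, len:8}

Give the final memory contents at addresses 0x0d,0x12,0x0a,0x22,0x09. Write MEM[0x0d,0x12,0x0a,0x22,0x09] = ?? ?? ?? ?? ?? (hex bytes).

D0: mem[0x13..0x19] <- [3d e1 81 8d 79 b1 37]
D1: mem[0x0e..0x13] <- [4b 0a b0 57 49 3f]
D2: mem[0x21..0x23] <- [d3 19 73]
D3: mem[0x24..0x28] <- [e1 81 8d 79 b1]
D4: mem[0x08..0x0f] <- [4b 0a d3 19 73 e1 81 8d]
query mem[0x0d]=0xe1, mem[0x12]=0x49, mem[0x0a]=0xd3, mem[0x22]=0x19, mem[0x09]=0x0a

MEM[0x0d,0x12,0x0a,0x22,0x09] = e1 49 d3 19 0a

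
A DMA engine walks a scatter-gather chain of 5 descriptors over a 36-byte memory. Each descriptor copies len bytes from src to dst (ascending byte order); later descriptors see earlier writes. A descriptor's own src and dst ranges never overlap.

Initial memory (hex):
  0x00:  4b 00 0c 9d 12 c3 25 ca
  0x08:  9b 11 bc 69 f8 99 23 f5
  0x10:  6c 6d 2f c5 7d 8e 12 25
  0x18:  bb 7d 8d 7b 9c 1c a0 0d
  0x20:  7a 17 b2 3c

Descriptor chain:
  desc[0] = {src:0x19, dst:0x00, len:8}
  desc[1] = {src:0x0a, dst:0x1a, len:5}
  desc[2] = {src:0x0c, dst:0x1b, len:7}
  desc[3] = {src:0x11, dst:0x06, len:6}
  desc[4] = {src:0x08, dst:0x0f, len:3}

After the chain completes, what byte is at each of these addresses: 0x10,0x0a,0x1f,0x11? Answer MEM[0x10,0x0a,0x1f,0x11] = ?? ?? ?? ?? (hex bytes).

MEM[0x10,0x0a,0x1f,0x11] = 7d 8e 6c 8e

[0] 0x19->0x00 len=8 : 7d 8d 7b 9c 1c a0 0d 7a
[1] 0x0a->0x1a len=5 : bc 69 f8 99 23
[2] 0x0c->0x1b len=7 : f8 99 23 f5 6c 6d 2f
[3] 0x11->0x06 len=6 : 6d 2f c5 7d 8e 12
[4] 0x08->0x0f len=3 : c5 7d 8e
query mem[0x10]=0x7d, mem[0x0a]=0x8e, mem[0x1f]=0x6c, mem[0x11]=0x8e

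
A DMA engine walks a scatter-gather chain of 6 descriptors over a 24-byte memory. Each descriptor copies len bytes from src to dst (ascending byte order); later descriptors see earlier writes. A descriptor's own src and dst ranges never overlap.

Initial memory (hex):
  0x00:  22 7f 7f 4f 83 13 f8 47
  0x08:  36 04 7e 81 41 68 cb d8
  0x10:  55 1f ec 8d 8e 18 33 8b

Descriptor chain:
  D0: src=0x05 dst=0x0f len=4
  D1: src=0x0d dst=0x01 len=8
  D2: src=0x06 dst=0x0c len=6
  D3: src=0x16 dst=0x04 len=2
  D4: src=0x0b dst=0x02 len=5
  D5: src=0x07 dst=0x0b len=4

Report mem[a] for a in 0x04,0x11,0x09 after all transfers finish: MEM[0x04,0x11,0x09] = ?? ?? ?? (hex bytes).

MEM[0x04,0x11,0x09] = 8d 81 04

[0] 0x05->0x0f len=4 : 13 f8 47 36
[1] 0x0d->0x01 len=8 : 68 cb 13 f8 47 36 8d 8e
[2] 0x06->0x0c len=6 : 36 8d 8e 04 7e 81
[3] 0x16->0x04 len=2 : 33 8b
[4] 0x0b->0x02 len=5 : 81 36 8d 8e 04
[5] 0x07->0x0b len=4 : 8d 8e 04 7e
query mem[0x04]=0x8d, mem[0x11]=0x81, mem[0x09]=0x04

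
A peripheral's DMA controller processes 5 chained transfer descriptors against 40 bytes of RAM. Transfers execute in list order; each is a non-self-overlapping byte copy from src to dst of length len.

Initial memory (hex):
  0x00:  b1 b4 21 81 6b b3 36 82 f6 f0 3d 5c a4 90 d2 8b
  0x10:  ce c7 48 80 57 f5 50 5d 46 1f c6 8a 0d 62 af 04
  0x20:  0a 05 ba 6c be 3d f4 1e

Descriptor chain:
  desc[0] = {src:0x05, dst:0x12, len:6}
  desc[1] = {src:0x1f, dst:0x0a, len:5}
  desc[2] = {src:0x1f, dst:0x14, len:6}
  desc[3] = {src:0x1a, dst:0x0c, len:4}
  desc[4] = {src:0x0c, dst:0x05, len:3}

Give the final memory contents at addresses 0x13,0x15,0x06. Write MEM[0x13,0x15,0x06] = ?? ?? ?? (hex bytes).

MEM[0x13,0x15,0x06] = 36 0a 8a

  after D0: wrote 6B at 0x12 = b33682f6f03d
  after D1: wrote 5B at 0x0a = 040a05ba6c
  after D2: wrote 6B at 0x14 = 040a05ba6cbe
  after D3: wrote 4B at 0x0c = c68a0d62
  after D4: wrote 3B at 0x05 = c68a0d
query mem[0x13]=0x36, mem[0x15]=0x0a, mem[0x06]=0x8a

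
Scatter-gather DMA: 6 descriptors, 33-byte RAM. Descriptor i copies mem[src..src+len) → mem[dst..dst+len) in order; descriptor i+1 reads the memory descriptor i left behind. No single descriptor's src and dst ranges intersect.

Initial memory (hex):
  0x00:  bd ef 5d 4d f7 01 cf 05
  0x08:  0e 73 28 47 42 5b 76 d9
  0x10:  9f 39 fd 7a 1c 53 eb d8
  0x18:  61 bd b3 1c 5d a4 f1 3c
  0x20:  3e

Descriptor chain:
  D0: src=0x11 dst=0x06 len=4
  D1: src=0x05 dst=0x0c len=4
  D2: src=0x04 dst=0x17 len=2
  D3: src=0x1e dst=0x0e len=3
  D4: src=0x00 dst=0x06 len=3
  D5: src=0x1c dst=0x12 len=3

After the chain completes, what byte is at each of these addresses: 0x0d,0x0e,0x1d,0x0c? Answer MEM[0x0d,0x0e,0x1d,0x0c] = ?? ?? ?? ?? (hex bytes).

MEM[0x0d,0x0e,0x1d,0x0c] = 39 f1 a4 01

D0: mem[0x06..0x09] <- [39 fd 7a 1c]
D1: mem[0x0c..0x0f] <- [01 39 fd 7a]
D2: mem[0x17..0x18] <- [f7 01]
D3: mem[0x0e..0x10] <- [f1 3c 3e]
D4: mem[0x06..0x08] <- [bd ef 5d]
D5: mem[0x12..0x14] <- [5d a4 f1]
query mem[0x0d]=0x39, mem[0x0e]=0xf1, mem[0x1d]=0xa4, mem[0x0c]=0x01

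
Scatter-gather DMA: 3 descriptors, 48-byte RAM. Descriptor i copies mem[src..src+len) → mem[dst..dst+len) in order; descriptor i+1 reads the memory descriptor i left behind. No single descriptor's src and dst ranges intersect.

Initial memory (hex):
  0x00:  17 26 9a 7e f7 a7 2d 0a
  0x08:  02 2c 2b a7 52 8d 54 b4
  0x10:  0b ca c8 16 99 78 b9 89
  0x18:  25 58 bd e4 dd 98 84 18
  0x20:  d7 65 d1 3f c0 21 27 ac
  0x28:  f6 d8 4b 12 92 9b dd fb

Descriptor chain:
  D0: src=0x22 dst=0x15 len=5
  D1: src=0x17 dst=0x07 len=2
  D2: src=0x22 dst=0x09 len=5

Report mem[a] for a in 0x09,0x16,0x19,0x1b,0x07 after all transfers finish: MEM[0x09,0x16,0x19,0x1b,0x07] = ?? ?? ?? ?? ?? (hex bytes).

  after D0: wrote 5B at 0x15 = d13fc02127
  after D1: wrote 2B at 0x07 = c021
  after D2: wrote 5B at 0x09 = d13fc02127
query mem[0x09]=0xd1, mem[0x16]=0x3f, mem[0x19]=0x27, mem[0x1b]=0xe4, mem[0x07]=0xc0

MEM[0x09,0x16,0x19,0x1b,0x07] = d1 3f 27 e4 c0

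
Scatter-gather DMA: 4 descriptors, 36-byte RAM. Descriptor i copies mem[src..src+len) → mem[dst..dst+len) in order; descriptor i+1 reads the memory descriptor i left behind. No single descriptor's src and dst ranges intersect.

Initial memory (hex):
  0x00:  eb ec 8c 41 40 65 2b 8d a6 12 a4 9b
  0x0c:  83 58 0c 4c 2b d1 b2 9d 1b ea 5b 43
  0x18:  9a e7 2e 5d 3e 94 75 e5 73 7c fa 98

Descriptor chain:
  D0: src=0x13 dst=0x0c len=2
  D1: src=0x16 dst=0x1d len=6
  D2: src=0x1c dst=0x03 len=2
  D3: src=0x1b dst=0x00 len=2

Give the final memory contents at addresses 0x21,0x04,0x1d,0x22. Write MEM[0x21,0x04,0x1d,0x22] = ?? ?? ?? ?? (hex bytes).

#0 dst[0x0c+2] := {0x9d,0x1b}
#1 dst[0x1d+6] := {0x5b,0x43,0x9a,0xe7,0x2e,0x5d}
#2 dst[0x03+2] := {0x3e,0x5b}
#3 dst[0x00+2] := {0x5d,0x3e}
query mem[0x21]=0x2e, mem[0x04]=0x5b, mem[0x1d]=0x5b, mem[0x22]=0x5d

MEM[0x21,0x04,0x1d,0x22] = 2e 5b 5b 5d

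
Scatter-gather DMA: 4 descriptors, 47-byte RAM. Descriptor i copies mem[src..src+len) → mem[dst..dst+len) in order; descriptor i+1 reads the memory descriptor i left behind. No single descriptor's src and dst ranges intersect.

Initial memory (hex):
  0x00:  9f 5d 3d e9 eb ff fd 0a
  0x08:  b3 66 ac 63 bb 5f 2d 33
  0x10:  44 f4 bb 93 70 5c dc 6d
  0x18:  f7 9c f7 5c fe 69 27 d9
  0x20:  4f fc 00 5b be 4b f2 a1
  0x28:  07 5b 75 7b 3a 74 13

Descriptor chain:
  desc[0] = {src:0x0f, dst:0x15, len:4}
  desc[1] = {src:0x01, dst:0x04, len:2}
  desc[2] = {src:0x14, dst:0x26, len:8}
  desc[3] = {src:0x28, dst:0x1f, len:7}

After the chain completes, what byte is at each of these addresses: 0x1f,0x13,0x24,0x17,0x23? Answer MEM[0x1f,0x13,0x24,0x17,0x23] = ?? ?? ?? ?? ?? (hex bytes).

[0] 0x0f->0x15 len=4 : 33 44 f4 bb
[1] 0x01->0x04 len=2 : 5d 3d
[2] 0x14->0x26 len=8 : 70 33 44 f4 bb 9c f7 5c
[3] 0x28->0x1f len=7 : 44 f4 bb 9c f7 5c 13
query mem[0x1f]=0x44, mem[0x13]=0x93, mem[0x24]=0x5c, mem[0x17]=0xf4, mem[0x23]=0xf7

MEM[0x1f,0x13,0x24,0x17,0x23] = 44 93 5c f4 f7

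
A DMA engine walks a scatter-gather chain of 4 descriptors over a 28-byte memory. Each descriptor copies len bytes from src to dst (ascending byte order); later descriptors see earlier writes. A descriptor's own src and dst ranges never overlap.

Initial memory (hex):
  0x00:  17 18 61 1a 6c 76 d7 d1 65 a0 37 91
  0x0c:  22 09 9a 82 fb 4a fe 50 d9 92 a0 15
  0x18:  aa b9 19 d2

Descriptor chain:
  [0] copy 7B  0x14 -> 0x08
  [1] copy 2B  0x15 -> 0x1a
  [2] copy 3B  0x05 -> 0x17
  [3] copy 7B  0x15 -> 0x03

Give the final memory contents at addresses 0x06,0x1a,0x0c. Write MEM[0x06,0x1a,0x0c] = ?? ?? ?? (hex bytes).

D0: mem[0x08..0x0e] <- [d9 92 a0 15 aa b9 19]
D1: mem[0x1a..0x1b] <- [92 a0]
D2: mem[0x17..0x19] <- [76 d7 d1]
D3: mem[0x03..0x09] <- [92 a0 76 d7 d1 92 a0]
query mem[0x06]=0xd7, mem[0x1a]=0x92, mem[0x0c]=0xaa

MEM[0x06,0x1a,0x0c] = d7 92 aa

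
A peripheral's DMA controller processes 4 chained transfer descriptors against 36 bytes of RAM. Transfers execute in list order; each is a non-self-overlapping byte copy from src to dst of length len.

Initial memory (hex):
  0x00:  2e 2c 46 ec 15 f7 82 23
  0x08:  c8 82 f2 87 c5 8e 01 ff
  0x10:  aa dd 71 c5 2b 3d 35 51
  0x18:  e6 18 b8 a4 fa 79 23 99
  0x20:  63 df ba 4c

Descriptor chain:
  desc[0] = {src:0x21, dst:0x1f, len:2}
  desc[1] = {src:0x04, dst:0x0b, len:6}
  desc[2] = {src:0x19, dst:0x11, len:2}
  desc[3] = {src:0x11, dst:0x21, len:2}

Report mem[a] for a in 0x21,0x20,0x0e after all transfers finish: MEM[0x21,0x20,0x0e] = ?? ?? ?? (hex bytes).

  after D0: wrote 2B at 0x1f = dfba
  after D1: wrote 6B at 0x0b = 15f78223c882
  after D2: wrote 2B at 0x11 = 18b8
  after D3: wrote 2B at 0x21 = 18b8
query mem[0x21]=0x18, mem[0x20]=0xba, mem[0x0e]=0x23

MEM[0x21,0x20,0x0e] = 18 ba 23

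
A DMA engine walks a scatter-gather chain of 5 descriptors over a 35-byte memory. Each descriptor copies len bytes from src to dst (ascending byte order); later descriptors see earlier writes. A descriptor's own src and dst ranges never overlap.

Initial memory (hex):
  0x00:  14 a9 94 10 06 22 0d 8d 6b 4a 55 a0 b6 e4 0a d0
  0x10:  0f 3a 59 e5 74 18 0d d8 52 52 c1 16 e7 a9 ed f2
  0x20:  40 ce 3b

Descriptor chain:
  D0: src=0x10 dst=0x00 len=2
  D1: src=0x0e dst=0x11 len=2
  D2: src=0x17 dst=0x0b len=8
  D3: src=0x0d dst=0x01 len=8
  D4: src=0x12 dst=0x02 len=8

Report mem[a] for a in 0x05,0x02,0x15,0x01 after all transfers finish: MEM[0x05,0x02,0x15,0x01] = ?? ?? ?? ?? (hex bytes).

MEM[0x05,0x02,0x15,0x01] = 18 ed 18 52

  after D0: wrote 2B at 0x00 = 0f3a
  after D1: wrote 2B at 0x11 = 0ad0
  after D2: wrote 8B at 0x0b = d85252c116e7a9ed
  after D3: wrote 8B at 0x01 = 52c116e7a9ede574
  after D4: wrote 8B at 0x02 = ede574180dd85252
query mem[0x05]=0x18, mem[0x02]=0xed, mem[0x15]=0x18, mem[0x01]=0x52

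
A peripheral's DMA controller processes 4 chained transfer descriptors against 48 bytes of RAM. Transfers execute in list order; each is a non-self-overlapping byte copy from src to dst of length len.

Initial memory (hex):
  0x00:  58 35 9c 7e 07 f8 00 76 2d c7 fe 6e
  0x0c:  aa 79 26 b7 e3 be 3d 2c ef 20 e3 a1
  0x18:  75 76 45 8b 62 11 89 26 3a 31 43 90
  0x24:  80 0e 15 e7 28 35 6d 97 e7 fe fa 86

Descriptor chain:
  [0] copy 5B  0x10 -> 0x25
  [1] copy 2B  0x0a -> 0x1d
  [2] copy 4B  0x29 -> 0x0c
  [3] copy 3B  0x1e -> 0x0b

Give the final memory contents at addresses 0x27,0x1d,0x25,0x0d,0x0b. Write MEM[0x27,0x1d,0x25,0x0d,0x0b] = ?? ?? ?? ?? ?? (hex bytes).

D0: mem[0x25..0x29] <- [e3 be 3d 2c ef]
D1: mem[0x1d..0x1e] <- [fe 6e]
D2: mem[0x0c..0x0f] <- [ef 6d 97 e7]
D3: mem[0x0b..0x0d] <- [6e 26 3a]
query mem[0x27]=0x3d, mem[0x1d]=0xfe, mem[0x25]=0xe3, mem[0x0d]=0x3a, mem[0x0b]=0x6e

MEM[0x27,0x1d,0x25,0x0d,0x0b] = 3d fe e3 3a 6e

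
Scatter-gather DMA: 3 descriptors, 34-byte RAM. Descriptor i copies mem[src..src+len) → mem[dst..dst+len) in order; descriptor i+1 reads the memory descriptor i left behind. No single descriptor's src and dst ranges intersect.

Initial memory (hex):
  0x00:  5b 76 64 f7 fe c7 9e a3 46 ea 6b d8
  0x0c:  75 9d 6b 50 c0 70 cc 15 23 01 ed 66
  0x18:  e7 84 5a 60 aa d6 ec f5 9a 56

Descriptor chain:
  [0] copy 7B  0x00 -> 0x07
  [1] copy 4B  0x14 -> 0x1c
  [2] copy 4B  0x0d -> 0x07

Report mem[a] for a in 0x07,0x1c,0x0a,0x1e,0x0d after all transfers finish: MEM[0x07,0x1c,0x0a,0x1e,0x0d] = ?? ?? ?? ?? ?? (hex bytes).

[0] 0x00->0x07 len=7 : 5b 76 64 f7 fe c7 9e
[1] 0x14->0x1c len=4 : 23 01 ed 66
[2] 0x0d->0x07 len=4 : 9e 6b 50 c0
query mem[0x07]=0x9e, mem[0x1c]=0x23, mem[0x0a]=0xc0, mem[0x1e]=0xed, mem[0x0d]=0x9e

MEM[0x07,0x1c,0x0a,0x1e,0x0d] = 9e 23 c0 ed 9e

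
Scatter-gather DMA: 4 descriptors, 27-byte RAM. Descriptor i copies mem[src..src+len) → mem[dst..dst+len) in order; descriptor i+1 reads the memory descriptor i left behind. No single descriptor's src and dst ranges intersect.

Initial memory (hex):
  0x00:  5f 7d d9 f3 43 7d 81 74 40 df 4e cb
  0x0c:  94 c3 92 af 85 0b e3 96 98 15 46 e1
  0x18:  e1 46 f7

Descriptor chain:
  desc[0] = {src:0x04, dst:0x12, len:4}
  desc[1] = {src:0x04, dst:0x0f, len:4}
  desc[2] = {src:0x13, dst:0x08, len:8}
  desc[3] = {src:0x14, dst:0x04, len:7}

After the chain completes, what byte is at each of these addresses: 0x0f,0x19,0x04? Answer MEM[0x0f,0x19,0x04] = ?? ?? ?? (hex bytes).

MEM[0x0f,0x19,0x04] = f7 46 81

#0 dst[0x12+4] := {0x43,0x7d,0x81,0x74}
#1 dst[0x0f+4] := {0x43,0x7d,0x81,0x74}
#2 dst[0x08+8] := {0x7d,0x81,0x74,0x46,0xe1,0xe1,0x46,0xf7}
#3 dst[0x04+7] := {0x81,0x74,0x46,0xe1,0xe1,0x46,0xf7}
query mem[0x0f]=0xf7, mem[0x19]=0x46, mem[0x04]=0x81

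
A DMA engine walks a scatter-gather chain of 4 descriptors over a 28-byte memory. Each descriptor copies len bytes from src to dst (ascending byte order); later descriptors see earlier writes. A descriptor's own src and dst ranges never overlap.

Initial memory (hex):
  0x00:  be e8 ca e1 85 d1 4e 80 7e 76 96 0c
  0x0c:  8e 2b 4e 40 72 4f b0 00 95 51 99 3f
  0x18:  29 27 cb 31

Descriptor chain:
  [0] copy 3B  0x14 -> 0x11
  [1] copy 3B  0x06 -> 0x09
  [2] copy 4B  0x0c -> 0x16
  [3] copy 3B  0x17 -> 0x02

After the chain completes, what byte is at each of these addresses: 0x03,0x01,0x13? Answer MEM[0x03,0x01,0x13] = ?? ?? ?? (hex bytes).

[0] 0x14->0x11 len=3 : 95 51 99
[1] 0x06->0x09 len=3 : 4e 80 7e
[2] 0x0c->0x16 len=4 : 8e 2b 4e 40
[3] 0x17->0x02 len=3 : 2b 4e 40
query mem[0x03]=0x4e, mem[0x01]=0xe8, mem[0x13]=0x99

MEM[0x03,0x01,0x13] = 4e e8 99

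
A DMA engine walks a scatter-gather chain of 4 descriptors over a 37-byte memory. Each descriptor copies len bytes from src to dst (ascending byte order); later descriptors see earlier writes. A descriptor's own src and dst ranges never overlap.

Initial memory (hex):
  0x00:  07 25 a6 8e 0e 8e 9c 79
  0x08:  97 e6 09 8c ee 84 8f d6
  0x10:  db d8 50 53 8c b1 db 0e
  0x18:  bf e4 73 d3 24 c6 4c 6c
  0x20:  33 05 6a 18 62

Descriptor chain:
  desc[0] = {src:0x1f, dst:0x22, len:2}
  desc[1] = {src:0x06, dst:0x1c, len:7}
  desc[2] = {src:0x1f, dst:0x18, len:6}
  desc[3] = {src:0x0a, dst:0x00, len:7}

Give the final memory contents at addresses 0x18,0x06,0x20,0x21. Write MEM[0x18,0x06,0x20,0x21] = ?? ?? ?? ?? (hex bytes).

MEM[0x18,0x06,0x20,0x21] = e6 db 09 8c

D0: mem[0x22..0x23] <- [6c 33]
D1: mem[0x1c..0x22] <- [9c 79 97 e6 09 8c ee]
D2: mem[0x18..0x1d] <- [e6 09 8c ee 33 62]
D3: mem[0x00..0x06] <- [09 8c ee 84 8f d6 db]
query mem[0x18]=0xe6, mem[0x06]=0xdb, mem[0x20]=0x09, mem[0x21]=0x8c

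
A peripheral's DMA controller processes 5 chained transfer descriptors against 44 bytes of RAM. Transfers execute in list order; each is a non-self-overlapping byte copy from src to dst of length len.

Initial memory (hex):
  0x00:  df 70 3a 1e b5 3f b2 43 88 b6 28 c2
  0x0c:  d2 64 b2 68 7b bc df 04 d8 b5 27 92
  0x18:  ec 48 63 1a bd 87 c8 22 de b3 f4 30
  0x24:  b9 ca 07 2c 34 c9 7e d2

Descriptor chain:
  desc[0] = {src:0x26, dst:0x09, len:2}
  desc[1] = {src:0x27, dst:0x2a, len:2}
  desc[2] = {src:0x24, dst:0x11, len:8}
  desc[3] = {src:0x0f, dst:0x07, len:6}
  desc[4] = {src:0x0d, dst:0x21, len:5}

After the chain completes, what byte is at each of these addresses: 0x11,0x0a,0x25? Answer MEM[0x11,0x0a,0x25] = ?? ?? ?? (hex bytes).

  after D0: wrote 2B at 0x09 = 072c
  after D1: wrote 2B at 0x2a = 2c34
  after D2: wrote 8B at 0x11 = b9ca072c34c92c34
  after D3: wrote 6B at 0x07 = 687bb9ca072c
  after D4: wrote 5B at 0x21 = 64b2687bb9
query mem[0x11]=0xb9, mem[0x0a]=0xca, mem[0x25]=0xb9

MEM[0x11,0x0a,0x25] = b9 ca b9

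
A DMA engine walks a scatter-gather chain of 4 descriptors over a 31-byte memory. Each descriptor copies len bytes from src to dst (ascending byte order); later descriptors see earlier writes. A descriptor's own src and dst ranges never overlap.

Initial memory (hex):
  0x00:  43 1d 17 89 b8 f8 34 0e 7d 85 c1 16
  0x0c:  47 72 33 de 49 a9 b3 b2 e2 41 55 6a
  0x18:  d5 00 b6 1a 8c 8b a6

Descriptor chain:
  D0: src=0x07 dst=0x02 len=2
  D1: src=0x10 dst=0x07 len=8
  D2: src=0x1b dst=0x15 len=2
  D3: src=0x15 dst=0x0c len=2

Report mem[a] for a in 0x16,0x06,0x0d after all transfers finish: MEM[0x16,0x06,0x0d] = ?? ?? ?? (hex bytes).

MEM[0x16,0x06,0x0d] = 8c 34 8c

[0] 0x07->0x02 len=2 : 0e 7d
[1] 0x10->0x07 len=8 : 49 a9 b3 b2 e2 41 55 6a
[2] 0x1b->0x15 len=2 : 1a 8c
[3] 0x15->0x0c len=2 : 1a 8c
query mem[0x16]=0x8c, mem[0x06]=0x34, mem[0x0d]=0x8c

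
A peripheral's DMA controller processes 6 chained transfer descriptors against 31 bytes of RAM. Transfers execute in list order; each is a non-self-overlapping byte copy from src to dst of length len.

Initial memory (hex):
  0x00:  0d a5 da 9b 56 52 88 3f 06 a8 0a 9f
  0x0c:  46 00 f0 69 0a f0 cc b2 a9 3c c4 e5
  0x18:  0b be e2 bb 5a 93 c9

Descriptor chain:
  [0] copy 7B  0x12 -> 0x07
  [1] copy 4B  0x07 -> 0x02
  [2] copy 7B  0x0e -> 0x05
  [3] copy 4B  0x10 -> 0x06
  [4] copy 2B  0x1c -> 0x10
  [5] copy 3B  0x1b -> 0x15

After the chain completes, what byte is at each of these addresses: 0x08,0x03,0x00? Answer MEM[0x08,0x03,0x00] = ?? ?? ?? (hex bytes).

D0: mem[0x07..0x0d] <- [cc b2 a9 3c c4 e5 0b]
D1: mem[0x02..0x05] <- [cc b2 a9 3c]
D2: mem[0x05..0x0b] <- [f0 69 0a f0 cc b2 a9]
D3: mem[0x06..0x09] <- [0a f0 cc b2]
D4: mem[0x10..0x11] <- [5a 93]
D5: mem[0x15..0x17] <- [bb 5a 93]
query mem[0x08]=0xcc, mem[0x03]=0xb2, mem[0x00]=0x0d

MEM[0x08,0x03,0x00] = cc b2 0d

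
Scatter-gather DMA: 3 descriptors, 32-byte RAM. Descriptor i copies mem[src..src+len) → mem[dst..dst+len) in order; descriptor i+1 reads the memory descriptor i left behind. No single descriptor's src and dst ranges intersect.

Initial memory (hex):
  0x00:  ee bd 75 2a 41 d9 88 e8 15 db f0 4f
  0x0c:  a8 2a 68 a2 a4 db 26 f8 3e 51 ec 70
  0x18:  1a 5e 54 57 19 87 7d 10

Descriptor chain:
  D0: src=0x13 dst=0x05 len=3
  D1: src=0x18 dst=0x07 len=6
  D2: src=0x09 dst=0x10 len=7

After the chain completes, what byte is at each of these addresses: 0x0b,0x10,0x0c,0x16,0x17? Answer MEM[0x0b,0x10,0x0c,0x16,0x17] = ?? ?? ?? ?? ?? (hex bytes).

  after D0: wrote 3B at 0x05 = f83e51
  after D1: wrote 6B at 0x07 = 1a5e54571987
  after D2: wrote 7B at 0x10 = 545719872a68a2
query mem[0x0b]=0x19, mem[0x10]=0x54, mem[0x0c]=0x87, mem[0x16]=0xa2, mem[0x17]=0x70

MEM[0x0b,0x10,0x0c,0x16,0x17] = 19 54 87 a2 70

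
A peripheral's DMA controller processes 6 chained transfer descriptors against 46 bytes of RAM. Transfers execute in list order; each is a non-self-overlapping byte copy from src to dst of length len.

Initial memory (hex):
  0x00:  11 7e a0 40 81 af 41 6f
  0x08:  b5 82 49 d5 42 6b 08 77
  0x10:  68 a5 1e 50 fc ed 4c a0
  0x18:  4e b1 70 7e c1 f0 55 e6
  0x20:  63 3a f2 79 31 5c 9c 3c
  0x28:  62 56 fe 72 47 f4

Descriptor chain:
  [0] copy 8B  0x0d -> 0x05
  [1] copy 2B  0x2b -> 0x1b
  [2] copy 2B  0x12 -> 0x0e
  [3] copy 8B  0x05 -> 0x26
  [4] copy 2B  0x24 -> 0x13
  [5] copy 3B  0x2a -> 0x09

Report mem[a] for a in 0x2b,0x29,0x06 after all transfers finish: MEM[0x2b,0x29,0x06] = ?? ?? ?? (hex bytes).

MEM[0x2b,0x29,0x06] = 1e 68 08

  after D0: wrote 8B at 0x05 = 6b087768a51e50fc
  after D1: wrote 2B at 0x1b = 7247
  after D2: wrote 2B at 0x0e = 1e50
  after D3: wrote 8B at 0x26 = 6b087768a51e50fc
  after D4: wrote 2B at 0x13 = 315c
  after D5: wrote 3B at 0x09 = a51e50
query mem[0x2b]=0x1e, mem[0x29]=0x68, mem[0x06]=0x08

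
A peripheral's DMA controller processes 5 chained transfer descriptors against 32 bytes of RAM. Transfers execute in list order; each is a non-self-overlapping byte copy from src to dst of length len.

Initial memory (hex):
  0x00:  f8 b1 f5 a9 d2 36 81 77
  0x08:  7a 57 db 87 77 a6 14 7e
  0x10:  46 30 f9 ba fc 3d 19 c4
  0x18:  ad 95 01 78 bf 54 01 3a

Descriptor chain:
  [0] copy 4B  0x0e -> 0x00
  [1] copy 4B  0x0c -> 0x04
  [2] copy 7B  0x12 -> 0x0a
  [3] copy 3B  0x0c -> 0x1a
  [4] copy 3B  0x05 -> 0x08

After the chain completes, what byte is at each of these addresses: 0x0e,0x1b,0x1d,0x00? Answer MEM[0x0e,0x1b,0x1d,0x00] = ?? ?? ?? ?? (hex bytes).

MEM[0x0e,0x1b,0x1d,0x00] = 19 3d 54 14

  after D0: wrote 4B at 0x00 = 147e4630
  after D1: wrote 4B at 0x04 = 77a6147e
  after D2: wrote 7B at 0x0a = f9bafc3d19c4ad
  after D3: wrote 3B at 0x1a = fc3d19
  after D4: wrote 3B at 0x08 = a6147e
query mem[0x0e]=0x19, mem[0x1b]=0x3d, mem[0x1d]=0x54, mem[0x00]=0x14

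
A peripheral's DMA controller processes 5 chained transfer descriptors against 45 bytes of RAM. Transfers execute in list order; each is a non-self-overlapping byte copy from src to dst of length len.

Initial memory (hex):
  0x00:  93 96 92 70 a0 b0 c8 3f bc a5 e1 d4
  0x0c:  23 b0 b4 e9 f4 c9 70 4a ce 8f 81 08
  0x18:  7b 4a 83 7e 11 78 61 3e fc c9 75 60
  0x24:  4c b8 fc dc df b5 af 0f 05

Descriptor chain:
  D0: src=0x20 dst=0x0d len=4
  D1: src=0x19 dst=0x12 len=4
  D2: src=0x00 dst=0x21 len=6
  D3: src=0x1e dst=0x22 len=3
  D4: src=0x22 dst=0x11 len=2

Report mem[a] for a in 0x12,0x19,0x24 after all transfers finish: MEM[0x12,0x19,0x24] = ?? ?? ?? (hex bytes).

#0 dst[0x0d+4] := {0xfc,0xc9,0x75,0x60}
#1 dst[0x12+4] := {0x4a,0x83,0x7e,0x11}
#2 dst[0x21+6] := {0x93,0x96,0x92,0x70,0xa0,0xb0}
#3 dst[0x22+3] := {0x61,0x3e,0xfc}
#4 dst[0x11+2] := {0x61,0x3e}
query mem[0x12]=0x3e, mem[0x19]=0x4a, mem[0x24]=0xfc

MEM[0x12,0x19,0x24] = 3e 4a fc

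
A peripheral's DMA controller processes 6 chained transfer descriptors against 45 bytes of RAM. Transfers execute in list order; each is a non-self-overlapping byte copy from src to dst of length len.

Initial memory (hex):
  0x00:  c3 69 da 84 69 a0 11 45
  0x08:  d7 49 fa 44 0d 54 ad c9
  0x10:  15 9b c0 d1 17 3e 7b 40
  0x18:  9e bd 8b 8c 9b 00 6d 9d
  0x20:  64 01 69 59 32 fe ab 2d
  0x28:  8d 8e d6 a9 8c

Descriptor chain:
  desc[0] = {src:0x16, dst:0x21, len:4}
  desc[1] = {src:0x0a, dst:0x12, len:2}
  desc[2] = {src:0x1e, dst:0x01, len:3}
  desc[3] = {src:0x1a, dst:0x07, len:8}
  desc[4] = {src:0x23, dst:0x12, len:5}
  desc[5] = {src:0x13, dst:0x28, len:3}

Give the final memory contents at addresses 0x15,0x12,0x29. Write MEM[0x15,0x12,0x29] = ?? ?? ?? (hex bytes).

#0 dst[0x21+4] := {0x7b,0x40,0x9e,0xbd}
#1 dst[0x12+2] := {0xfa,0x44}
#2 dst[0x01+3] := {0x6d,0x9d,0x64}
#3 dst[0x07+8] := {0x8b,0x8c,0x9b,0x00,0x6d,0x9d,0x64,0x7b}
#4 dst[0x12+5] := {0x9e,0xbd,0xfe,0xab,0x2d}
#5 dst[0x28+3] := {0xbd,0xfe,0xab}
query mem[0x15]=0xab, mem[0x12]=0x9e, mem[0x29]=0xfe

MEM[0x15,0x12,0x29] = ab 9e fe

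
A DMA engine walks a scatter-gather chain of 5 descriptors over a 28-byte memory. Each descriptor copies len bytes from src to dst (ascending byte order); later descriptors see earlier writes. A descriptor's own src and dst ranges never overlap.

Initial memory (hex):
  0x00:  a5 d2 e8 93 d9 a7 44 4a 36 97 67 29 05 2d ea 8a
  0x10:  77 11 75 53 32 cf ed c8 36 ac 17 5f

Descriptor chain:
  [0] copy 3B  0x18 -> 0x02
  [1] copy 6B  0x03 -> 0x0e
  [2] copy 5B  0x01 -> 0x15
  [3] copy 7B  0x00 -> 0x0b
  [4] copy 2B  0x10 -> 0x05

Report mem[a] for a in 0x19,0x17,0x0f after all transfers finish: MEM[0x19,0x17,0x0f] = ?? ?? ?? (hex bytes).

MEM[0x19,0x17,0x0f] = a7 ac 17

#0 dst[0x02+3] := {0x36,0xac,0x17}
#1 dst[0x0e+6] := {0xac,0x17,0xa7,0x44,0x4a,0x36}
#2 dst[0x15+5] := {0xd2,0x36,0xac,0x17,0xa7}
#3 dst[0x0b+7] := {0xa5,0xd2,0x36,0xac,0x17,0xa7,0x44}
#4 dst[0x05+2] := {0xa7,0x44}
query mem[0x19]=0xa7, mem[0x17]=0xac, mem[0x0f]=0x17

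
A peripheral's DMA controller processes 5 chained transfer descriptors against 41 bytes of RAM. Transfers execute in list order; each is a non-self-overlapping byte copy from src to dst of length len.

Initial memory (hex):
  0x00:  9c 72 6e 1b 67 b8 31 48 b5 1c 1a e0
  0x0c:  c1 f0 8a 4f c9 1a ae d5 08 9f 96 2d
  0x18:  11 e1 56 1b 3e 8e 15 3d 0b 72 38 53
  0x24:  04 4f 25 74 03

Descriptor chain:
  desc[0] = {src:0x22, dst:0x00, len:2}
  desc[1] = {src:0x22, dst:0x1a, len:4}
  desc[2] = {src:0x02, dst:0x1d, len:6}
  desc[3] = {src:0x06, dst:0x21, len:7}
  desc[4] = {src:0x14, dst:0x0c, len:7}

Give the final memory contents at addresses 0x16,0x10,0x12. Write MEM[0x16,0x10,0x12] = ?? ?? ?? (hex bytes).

MEM[0x16,0x10,0x12] = 96 11 38

D0: mem[0x00..0x01] <- [38 53]
D1: mem[0x1a..0x1d] <- [38 53 04 4f]
D2: mem[0x1d..0x22] <- [6e 1b 67 b8 31 48]
D3: mem[0x21..0x27] <- [31 48 b5 1c 1a e0 c1]
D4: mem[0x0c..0x12] <- [08 9f 96 2d 11 e1 38]
query mem[0x16]=0x96, mem[0x10]=0x11, mem[0x12]=0x38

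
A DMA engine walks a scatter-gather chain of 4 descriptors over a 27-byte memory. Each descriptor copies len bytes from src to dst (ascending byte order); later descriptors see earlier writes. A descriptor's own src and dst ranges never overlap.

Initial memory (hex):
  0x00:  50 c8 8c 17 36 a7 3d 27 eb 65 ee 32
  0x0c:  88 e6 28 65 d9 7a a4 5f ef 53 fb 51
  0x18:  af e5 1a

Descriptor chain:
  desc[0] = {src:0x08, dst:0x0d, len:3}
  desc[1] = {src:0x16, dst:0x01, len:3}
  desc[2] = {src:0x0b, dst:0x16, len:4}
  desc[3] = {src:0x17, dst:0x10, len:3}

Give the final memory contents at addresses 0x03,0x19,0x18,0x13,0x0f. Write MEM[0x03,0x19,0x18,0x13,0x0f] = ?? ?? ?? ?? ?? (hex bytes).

MEM[0x03,0x19,0x18,0x13,0x0f] = af 65 eb 5f ee

  after D0: wrote 3B at 0x0d = eb65ee
  after D1: wrote 3B at 0x01 = fb51af
  after D2: wrote 4B at 0x16 = 3288eb65
  after D3: wrote 3B at 0x10 = 88eb65
query mem[0x03]=0xaf, mem[0x19]=0x65, mem[0x18]=0xeb, mem[0x13]=0x5f, mem[0x0f]=0xee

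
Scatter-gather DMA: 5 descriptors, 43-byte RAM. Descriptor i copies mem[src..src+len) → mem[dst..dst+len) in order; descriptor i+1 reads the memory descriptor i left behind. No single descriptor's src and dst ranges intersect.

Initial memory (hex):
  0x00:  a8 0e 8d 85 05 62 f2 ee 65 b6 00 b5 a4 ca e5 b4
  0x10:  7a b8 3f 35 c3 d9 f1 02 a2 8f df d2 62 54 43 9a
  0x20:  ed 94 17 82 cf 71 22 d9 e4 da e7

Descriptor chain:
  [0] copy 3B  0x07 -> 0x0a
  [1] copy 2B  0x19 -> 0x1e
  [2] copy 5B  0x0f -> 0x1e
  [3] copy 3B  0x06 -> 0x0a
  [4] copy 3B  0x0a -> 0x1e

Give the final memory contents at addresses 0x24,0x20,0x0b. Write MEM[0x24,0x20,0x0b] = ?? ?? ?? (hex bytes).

MEM[0x24,0x20,0x0b] = cf 65 ee

#0 dst[0x0a+3] := {0xee,0x65,0xb6}
#1 dst[0x1e+2] := {0x8f,0xdf}
#2 dst[0x1e+5] := {0xb4,0x7a,0xb8,0x3f,0x35}
#3 dst[0x0a+3] := {0xf2,0xee,0x65}
#4 dst[0x1e+3] := {0xf2,0xee,0x65}
query mem[0x24]=0xcf, mem[0x20]=0x65, mem[0x0b]=0xee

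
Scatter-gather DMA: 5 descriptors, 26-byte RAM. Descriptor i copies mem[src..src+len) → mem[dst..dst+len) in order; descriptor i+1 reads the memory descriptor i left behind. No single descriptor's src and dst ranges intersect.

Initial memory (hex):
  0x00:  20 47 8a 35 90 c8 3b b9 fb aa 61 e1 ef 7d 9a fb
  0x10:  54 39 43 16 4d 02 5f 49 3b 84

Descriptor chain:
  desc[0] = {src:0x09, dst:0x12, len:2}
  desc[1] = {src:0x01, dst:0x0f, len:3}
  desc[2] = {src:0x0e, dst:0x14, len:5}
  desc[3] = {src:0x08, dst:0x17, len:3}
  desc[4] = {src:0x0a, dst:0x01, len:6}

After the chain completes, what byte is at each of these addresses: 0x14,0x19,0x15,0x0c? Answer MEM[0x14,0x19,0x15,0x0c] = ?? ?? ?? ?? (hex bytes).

[0] 0x09->0x12 len=2 : aa 61
[1] 0x01->0x0f len=3 : 47 8a 35
[2] 0x0e->0x14 len=5 : 9a 47 8a 35 aa
[3] 0x08->0x17 len=3 : fb aa 61
[4] 0x0a->0x01 len=6 : 61 e1 ef 7d 9a 47
query mem[0x14]=0x9a, mem[0x19]=0x61, mem[0x15]=0x47, mem[0x0c]=0xef

MEM[0x14,0x19,0x15,0x0c] = 9a 61 47 ef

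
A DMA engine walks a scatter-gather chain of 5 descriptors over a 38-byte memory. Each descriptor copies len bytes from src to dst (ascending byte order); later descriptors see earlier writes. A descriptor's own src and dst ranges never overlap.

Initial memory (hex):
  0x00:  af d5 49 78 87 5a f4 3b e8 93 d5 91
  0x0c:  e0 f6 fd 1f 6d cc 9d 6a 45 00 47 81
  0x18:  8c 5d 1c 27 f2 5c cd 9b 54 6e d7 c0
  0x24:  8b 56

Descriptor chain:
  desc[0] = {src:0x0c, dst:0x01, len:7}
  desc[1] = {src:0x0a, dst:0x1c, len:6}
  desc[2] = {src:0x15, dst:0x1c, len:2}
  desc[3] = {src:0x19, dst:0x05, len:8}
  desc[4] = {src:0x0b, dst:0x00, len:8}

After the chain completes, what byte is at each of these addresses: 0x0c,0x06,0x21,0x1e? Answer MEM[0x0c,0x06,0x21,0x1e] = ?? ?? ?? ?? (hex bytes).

D0: mem[0x01..0x07] <- [e0 f6 fd 1f 6d cc 9d]
D1: mem[0x1c..0x21] <- [d5 91 e0 f6 fd 1f]
D2: mem[0x1c..0x1d] <- [00 47]
D3: mem[0x05..0x0c] <- [5d 1c 27 00 47 e0 f6 fd]
D4: mem[0x00..0x07] <- [f6 fd f6 fd 1f 6d cc 9d]
query mem[0x0c]=0xfd, mem[0x06]=0xcc, mem[0x21]=0x1f, mem[0x1e]=0xe0

MEM[0x0c,0x06,0x21,0x1e] = fd cc 1f e0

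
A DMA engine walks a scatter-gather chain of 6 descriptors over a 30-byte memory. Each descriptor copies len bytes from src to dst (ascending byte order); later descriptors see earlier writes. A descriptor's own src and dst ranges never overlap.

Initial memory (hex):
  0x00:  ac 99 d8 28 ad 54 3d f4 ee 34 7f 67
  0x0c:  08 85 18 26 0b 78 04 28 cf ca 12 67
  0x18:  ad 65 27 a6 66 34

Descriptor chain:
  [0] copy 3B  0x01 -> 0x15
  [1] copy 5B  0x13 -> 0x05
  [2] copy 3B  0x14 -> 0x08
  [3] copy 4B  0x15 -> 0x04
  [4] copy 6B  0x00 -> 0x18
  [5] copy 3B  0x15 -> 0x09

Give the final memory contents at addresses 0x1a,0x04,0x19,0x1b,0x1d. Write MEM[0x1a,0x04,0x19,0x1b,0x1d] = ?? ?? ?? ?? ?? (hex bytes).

  after D0: wrote 3B at 0x15 = 99d828
  after D1: wrote 5B at 0x05 = 28cf99d828
  after D2: wrote 3B at 0x08 = cf99d8
  after D3: wrote 4B at 0x04 = 99d828ad
  after D4: wrote 6B at 0x18 = ac99d82899d8
  after D5: wrote 3B at 0x09 = 99d828
query mem[0x1a]=0xd8, mem[0x04]=0x99, mem[0x19]=0x99, mem[0x1b]=0x28, mem[0x1d]=0xd8

MEM[0x1a,0x04,0x19,0x1b,0x1d] = d8 99 99 28 d8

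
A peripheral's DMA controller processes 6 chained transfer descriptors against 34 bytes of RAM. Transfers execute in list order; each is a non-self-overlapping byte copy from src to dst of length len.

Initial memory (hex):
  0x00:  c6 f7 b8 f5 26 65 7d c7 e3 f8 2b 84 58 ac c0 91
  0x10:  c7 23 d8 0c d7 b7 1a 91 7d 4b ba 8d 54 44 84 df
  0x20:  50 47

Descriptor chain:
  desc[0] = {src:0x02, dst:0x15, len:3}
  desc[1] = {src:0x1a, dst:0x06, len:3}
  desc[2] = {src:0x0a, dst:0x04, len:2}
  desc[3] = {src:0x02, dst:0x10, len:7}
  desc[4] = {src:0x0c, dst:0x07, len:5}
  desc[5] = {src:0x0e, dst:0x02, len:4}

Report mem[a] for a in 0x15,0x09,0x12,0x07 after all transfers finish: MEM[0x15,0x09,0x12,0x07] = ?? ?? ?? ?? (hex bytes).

MEM[0x15,0x09,0x12,0x07] = 8d c0 2b 58

D0: mem[0x15..0x17] <- [b8 f5 26]
D1: mem[0x06..0x08] <- [ba 8d 54]
D2: mem[0x04..0x05] <- [2b 84]
D3: mem[0x10..0x16] <- [b8 f5 2b 84 ba 8d 54]
D4: mem[0x07..0x0b] <- [58 ac c0 91 b8]
D5: mem[0x02..0x05] <- [c0 91 b8 f5]
query mem[0x15]=0x8d, mem[0x09]=0xc0, mem[0x12]=0x2b, mem[0x07]=0x58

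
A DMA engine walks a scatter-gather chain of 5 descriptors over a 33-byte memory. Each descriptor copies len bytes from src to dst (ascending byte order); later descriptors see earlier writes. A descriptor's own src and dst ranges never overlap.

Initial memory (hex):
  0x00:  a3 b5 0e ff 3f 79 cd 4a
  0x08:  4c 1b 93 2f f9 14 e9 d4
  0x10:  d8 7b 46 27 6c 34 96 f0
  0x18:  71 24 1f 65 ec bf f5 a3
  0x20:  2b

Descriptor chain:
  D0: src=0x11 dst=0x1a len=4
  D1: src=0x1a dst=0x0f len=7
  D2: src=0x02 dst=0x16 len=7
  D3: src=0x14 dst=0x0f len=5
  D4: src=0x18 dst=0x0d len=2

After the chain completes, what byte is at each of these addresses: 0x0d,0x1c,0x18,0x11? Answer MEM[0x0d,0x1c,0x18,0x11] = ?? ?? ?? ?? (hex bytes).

MEM[0x0d,0x1c,0x18,0x11] = 3f 4c 3f 0e

#0 dst[0x1a+4] := {0x7b,0x46,0x27,0x6c}
#1 dst[0x0f+7] := {0x7b,0x46,0x27,0x6c,0xf5,0xa3,0x2b}
#2 dst[0x16+7] := {0x0e,0xff,0x3f,0x79,0xcd,0x4a,0x4c}
#3 dst[0x0f+5] := {0xa3,0x2b,0x0e,0xff,0x3f}
#4 dst[0x0d+2] := {0x3f,0x79}
query mem[0x0d]=0x3f, mem[0x1c]=0x4c, mem[0x18]=0x3f, mem[0x11]=0x0e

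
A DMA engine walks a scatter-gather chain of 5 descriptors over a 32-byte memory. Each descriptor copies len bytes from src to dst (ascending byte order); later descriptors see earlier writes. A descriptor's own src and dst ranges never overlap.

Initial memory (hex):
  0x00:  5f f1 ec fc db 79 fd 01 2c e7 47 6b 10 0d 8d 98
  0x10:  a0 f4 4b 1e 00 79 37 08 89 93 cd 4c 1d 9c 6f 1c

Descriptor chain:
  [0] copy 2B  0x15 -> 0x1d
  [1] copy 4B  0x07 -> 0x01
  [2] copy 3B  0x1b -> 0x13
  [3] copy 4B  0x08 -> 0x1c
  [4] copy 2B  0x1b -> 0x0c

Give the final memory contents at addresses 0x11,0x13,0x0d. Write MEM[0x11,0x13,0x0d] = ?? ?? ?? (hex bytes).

[0] 0x15->0x1d len=2 : 79 37
[1] 0x07->0x01 len=4 : 01 2c e7 47
[2] 0x1b->0x13 len=3 : 4c 1d 79
[3] 0x08->0x1c len=4 : 2c e7 47 6b
[4] 0x1b->0x0c len=2 : 4c 2c
query mem[0x11]=0xf4, mem[0x13]=0x4c, mem[0x0d]=0x2c

MEM[0x11,0x13,0x0d] = f4 4c 2c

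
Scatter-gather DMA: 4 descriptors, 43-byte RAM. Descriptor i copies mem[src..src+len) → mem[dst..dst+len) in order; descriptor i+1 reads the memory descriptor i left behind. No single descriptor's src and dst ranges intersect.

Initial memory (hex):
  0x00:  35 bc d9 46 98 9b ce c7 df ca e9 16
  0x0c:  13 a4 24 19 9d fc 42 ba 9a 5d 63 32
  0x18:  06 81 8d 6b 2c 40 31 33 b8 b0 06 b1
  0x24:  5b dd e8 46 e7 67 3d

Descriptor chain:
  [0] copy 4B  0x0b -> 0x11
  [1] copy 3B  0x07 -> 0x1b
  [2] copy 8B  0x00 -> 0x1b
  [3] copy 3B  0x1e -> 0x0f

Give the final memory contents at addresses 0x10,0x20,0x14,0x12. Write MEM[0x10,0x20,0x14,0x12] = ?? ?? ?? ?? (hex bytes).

MEM[0x10,0x20,0x14,0x12] = 98 9b 24 13

#0 dst[0x11+4] := {0x16,0x13,0xa4,0x24}
#1 dst[0x1b+3] := {0xc7,0xdf,0xca}
#2 dst[0x1b+8] := {0x35,0xbc,0xd9,0x46,0x98,0x9b,0xce,0xc7}
#3 dst[0x0f+3] := {0x46,0x98,0x9b}
query mem[0x10]=0x98, mem[0x20]=0x9b, mem[0x14]=0x24, mem[0x12]=0x13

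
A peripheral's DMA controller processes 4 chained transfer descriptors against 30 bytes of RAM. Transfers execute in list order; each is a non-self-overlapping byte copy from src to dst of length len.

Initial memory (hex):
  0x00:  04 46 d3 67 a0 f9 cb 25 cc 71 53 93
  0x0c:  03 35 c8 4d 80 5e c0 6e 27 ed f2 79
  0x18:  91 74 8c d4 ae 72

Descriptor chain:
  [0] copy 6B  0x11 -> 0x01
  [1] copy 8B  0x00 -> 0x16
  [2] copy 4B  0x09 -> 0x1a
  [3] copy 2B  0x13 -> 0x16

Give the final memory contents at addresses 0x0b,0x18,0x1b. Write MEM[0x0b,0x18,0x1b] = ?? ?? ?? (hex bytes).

#0 dst[0x01+6] := {0x5e,0xc0,0x6e,0x27,0xed,0xf2}
#1 dst[0x16+8] := {0x04,0x5e,0xc0,0x6e,0x27,0xed,0xf2,0x25}
#2 dst[0x1a+4] := {0x71,0x53,0x93,0x03}
#3 dst[0x16+2] := {0x6e,0x27}
query mem[0x0b]=0x93, mem[0x18]=0xc0, mem[0x1b]=0x53

MEM[0x0b,0x18,0x1b] = 93 c0 53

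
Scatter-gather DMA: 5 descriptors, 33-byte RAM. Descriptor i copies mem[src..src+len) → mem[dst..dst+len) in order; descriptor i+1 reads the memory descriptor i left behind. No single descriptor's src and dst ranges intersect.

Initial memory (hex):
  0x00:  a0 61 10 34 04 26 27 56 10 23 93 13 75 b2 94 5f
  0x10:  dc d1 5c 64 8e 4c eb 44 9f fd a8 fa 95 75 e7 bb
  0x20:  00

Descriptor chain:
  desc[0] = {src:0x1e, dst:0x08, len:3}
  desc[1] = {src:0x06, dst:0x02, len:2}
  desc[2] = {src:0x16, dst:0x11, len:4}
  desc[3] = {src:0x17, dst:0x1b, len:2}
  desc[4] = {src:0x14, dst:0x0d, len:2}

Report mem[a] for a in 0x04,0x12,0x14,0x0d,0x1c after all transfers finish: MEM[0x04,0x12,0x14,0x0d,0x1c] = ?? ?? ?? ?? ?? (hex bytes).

MEM[0x04,0x12,0x14,0x0d,0x1c] = 04 44 fd fd 9f

D0: mem[0x08..0x0a] <- [e7 bb 00]
D1: mem[0x02..0x03] <- [27 56]
D2: mem[0x11..0x14] <- [eb 44 9f fd]
D3: mem[0x1b..0x1c] <- [44 9f]
D4: mem[0x0d..0x0e] <- [fd 4c]
query mem[0x04]=0x04, mem[0x12]=0x44, mem[0x14]=0xfd, mem[0x0d]=0xfd, mem[0x1c]=0x9f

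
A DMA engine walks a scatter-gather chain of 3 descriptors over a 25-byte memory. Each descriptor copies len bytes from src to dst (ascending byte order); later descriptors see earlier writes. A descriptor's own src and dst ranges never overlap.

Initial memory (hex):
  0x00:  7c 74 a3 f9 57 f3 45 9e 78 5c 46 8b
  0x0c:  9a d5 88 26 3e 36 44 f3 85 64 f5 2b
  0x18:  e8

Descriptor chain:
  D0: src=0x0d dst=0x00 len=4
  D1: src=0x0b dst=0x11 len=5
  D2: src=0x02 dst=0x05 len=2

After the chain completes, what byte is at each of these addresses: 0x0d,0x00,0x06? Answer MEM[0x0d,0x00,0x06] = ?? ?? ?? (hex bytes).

#0 dst[0x00+4] := {0xd5,0x88,0x26,0x3e}
#1 dst[0x11+5] := {0x8b,0x9a,0xd5,0x88,0x26}
#2 dst[0x05+2] := {0x26,0x3e}
query mem[0x0d]=0xd5, mem[0x00]=0xd5, mem[0x06]=0x3e

MEM[0x0d,0x00,0x06] = d5 d5 3e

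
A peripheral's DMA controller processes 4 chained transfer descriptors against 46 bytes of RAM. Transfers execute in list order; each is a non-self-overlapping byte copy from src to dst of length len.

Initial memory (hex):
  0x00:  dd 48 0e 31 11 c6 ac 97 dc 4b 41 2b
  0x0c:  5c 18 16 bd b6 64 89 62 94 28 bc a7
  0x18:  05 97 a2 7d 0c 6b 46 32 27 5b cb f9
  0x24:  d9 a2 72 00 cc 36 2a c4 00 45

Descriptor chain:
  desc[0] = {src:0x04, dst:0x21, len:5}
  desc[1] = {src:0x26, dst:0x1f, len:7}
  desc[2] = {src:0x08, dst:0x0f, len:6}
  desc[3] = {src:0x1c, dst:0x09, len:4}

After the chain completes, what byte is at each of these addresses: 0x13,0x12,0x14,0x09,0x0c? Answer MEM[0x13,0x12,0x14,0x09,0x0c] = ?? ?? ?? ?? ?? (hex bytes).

MEM[0x13,0x12,0x14,0x09,0x0c] = 5c 2b 18 0c 72

#0 dst[0x21+5] := {0x11,0xc6,0xac,0x97,0xdc}
#1 dst[0x1f+7] := {0x72,0x00,0xcc,0x36,0x2a,0xc4,0x00}
#2 dst[0x0f+6] := {0xdc,0x4b,0x41,0x2b,0x5c,0x18}
#3 dst[0x09+4] := {0x0c,0x6b,0x46,0x72}
query mem[0x13]=0x5c, mem[0x12]=0x2b, mem[0x14]=0x18, mem[0x09]=0x0c, mem[0x0c]=0x72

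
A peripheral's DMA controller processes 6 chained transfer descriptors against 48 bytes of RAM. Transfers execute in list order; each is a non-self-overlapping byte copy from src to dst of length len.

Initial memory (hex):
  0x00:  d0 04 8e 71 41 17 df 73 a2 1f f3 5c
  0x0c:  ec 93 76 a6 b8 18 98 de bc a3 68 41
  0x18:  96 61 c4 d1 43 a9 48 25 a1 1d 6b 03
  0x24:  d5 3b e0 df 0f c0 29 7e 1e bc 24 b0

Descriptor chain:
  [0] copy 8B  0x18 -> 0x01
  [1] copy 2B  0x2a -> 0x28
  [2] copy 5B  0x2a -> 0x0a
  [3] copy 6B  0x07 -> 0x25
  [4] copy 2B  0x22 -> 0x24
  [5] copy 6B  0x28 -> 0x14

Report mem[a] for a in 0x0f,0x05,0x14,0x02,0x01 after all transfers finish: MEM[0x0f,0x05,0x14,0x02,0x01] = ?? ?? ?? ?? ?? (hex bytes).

[0] 0x18->0x01 len=8 : 96 61 c4 d1 43 a9 48 25
[1] 0x2a->0x28 len=2 : 29 7e
[2] 0x2a->0x0a len=5 : 29 7e 1e bc 24
[3] 0x07->0x25 len=6 : 48 25 1f 29 7e 1e
[4] 0x22->0x24 len=2 : 6b 03
[5] 0x28->0x14 len=6 : 29 7e 1e 7e 1e bc
query mem[0x0f]=0xa6, mem[0x05]=0x43, mem[0x14]=0x29, mem[0x02]=0x61, mem[0x01]=0x96

MEM[0x0f,0x05,0x14,0x02,0x01] = a6 43 29 61 96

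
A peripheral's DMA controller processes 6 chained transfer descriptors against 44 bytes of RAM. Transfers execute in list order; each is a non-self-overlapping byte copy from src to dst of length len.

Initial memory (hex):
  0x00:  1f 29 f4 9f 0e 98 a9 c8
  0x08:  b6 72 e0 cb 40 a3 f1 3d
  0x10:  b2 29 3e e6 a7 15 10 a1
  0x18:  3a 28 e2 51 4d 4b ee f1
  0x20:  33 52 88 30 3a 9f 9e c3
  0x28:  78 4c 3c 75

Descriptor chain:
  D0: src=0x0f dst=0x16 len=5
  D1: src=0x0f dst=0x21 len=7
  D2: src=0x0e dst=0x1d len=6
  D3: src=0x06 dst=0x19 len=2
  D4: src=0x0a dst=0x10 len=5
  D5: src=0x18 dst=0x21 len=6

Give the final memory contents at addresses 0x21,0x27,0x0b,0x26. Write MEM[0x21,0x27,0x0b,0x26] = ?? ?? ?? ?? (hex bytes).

MEM[0x21,0x27,0x0b,0x26] = 29 15 cb f1

  after D0: wrote 5B at 0x16 = 3db2293ee6
  after D1: wrote 7B at 0x21 = 3db2293ee6a715
  after D2: wrote 6B at 0x1d = f13db2293ee6
  after D3: wrote 2B at 0x19 = a9c8
  after D4: wrote 5B at 0x10 = e0cb40a3f1
  after D5: wrote 6B at 0x21 = 29a9c8514df1
query mem[0x21]=0x29, mem[0x27]=0x15, mem[0x0b]=0xcb, mem[0x26]=0xf1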